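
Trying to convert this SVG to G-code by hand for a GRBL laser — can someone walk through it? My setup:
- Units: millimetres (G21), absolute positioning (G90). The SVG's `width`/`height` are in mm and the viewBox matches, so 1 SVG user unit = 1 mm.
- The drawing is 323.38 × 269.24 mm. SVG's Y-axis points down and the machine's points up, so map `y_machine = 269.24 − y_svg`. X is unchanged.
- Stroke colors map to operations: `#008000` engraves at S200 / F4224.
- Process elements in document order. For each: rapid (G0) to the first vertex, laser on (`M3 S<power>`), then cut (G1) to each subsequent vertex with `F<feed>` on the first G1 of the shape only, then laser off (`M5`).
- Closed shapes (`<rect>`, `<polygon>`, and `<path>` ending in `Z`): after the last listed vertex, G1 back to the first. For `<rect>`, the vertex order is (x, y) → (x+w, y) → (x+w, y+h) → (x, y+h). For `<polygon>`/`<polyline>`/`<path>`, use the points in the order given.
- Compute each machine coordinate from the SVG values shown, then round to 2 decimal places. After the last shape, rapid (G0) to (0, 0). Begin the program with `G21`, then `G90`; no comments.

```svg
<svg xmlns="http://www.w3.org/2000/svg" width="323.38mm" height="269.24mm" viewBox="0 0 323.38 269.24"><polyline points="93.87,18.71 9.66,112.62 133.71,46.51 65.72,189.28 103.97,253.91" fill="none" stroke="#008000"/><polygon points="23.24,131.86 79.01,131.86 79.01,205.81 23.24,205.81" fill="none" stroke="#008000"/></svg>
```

G21
G90
G0 X93.87 Y250.53
M3 S200
G1 X9.66 Y156.62 F4224
G1 X133.71 Y222.73
G1 X65.72 Y79.96
G1 X103.97 Y15.33
M5
G0 X23.24 Y137.38
M3 S200
G1 X79.01 Y137.38 F4224
G1 X79.01 Y63.43
G1 X23.24 Y63.43
G1 X23.24 Y137.38
M5
G0 X0.00 Y0.00

viewBox `0 0 323.38 269.24` with mm width/height → 1 unit = 1 mm. Flip: y_m = 269.24 − y_svg.

**Shape 1** — `<polyline>` open polyline, stroke `#008000` → engrave (S200, F4224). Machine vertices: (93.87,250.53) → (9.66,156.62) → (133.71,222.73) → (65.72,79.96) → (103.97,15.33). Open path.

**Shape 2** — `<polygon>` rectangle, stroke `#008000` → engrave (S200, F4224). Machine vertices: (23.24,137.38) → (79.01,137.38) → (79.01,63.43) → (23.24,63.43) → (23.24,137.38). Closed: final G1 returns to the first vertex.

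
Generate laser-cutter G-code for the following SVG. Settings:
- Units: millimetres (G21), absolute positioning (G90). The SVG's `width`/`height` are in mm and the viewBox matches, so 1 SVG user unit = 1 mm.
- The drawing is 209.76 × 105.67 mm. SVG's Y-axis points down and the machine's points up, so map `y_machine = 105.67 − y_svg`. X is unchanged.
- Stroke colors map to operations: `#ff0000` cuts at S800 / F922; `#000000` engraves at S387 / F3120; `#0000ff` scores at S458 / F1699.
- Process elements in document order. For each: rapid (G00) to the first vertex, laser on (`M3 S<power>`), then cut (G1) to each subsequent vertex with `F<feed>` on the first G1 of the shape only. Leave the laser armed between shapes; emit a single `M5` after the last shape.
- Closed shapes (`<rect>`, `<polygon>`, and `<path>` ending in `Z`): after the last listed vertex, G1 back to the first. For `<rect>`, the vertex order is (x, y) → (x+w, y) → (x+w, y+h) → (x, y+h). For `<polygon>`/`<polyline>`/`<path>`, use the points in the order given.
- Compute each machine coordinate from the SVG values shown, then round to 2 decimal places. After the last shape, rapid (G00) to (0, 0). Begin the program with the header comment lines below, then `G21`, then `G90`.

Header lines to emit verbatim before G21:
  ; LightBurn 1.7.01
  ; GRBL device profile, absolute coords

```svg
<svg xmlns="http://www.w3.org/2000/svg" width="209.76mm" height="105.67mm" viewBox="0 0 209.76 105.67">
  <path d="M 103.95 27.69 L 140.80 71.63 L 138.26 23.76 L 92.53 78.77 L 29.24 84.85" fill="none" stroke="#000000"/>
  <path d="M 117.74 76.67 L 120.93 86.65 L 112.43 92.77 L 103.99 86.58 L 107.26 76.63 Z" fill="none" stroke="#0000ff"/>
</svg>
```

Since the viewBox matches the mm dimensions, user units are millimetres directly. The only transform is the Y-flip y_m = 105.67 − y_svg.

Shape 1 is a open polyline drawn with `<path>`. Its stroke #000000 means engrave at S387, F3120. After flipping Y the toolpath is (103.95,77.98) → (140.80,34.04) → (138.26,81.91) → (92.53,26.90) → (29.24,20.82).

Shape 2 is a regular polygon drawn with `<path>`. Its stroke #0000ff means score at S458, F1699. After flipping Y the toolpath is (117.74,29.00) → (120.93,19.02) → (112.43,12.90) → (103.99,19.09) → (107.26,29.04) → (117.74,29.00), returning to the start.

; LightBurn 1.7.01
; GRBL device profile, absolute coords
G21
G90
G00 X103.95 Y77.98
M3 S387
G1 X140.80 Y34.04 F3120
G1 X138.26 Y81.91
G1 X92.53 Y26.90
G1 X29.24 Y20.82
G00 X117.74 Y29.00
M3 S458
G1 X120.93 Y19.02 F1699
G1 X112.43 Y12.90
G1 X103.99 Y19.09
G1 X107.26 Y29.04
G1 X117.74 Y29.00
M5
G00 X0.00 Y0.00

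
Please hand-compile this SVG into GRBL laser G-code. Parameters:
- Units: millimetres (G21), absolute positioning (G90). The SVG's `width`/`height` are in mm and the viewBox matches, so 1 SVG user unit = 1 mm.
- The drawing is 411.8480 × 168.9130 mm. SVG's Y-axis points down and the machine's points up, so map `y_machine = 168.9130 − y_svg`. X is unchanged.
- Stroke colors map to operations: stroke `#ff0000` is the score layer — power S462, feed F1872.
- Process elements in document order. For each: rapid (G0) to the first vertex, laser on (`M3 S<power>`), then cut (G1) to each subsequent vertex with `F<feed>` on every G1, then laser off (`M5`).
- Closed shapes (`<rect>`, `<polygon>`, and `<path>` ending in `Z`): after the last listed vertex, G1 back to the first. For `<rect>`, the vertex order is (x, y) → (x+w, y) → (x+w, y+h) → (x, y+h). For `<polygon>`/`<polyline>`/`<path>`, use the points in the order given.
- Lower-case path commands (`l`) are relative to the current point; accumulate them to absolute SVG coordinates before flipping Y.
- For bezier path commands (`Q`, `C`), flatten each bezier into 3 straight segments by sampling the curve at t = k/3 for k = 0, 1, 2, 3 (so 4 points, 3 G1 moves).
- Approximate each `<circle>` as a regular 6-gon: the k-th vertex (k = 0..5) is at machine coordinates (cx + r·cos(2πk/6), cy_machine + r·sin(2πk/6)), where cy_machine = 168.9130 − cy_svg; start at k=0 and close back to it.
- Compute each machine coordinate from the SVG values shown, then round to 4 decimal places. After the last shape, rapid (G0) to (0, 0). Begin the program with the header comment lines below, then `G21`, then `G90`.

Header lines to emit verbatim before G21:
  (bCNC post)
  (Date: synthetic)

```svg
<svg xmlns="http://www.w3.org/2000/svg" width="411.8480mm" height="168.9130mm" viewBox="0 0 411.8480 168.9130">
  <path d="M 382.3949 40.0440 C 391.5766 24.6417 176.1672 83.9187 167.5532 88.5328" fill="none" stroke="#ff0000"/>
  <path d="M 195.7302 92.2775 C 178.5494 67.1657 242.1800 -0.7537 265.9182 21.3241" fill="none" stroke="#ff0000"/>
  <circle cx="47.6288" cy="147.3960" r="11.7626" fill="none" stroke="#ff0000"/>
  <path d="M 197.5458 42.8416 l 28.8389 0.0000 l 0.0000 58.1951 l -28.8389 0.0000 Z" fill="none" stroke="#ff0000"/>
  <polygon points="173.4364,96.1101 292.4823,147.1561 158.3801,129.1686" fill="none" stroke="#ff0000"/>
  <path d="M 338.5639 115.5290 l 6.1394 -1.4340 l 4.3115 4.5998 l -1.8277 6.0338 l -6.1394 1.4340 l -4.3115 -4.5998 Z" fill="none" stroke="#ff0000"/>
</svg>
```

Since the viewBox matches the mm dimensions, user units are millimetres directly. The only transform is the Y-flip y_m = 168.9130 − y_svg.

Shape 1 is a cubic bezier drawn with `<path>`. Its stroke #ff0000 means score at S462, F1872. After flipping Y the toolpath is (382.3949,128.8690) → (332.6902,124.1687) → (229.1217,98.4248) → (167.5532,80.3802).

Shape 2 is a cubic bezier drawn with `<path>`. Its stroke #ff0000 means score at S462, F1872. After flipping Y the toolpath is (195.7302,76.6355) → (201.0160,111.0978) → (233.3530,144.5863) → (265.9182,147.5889).

Shape 3 is a circle drawn with `<circle>`. Its stroke #ff0000 means score at S462, F1872. After flipping Y the toolpath is (59.3914,21.5170) → (53.5101,31.7037) → (41.7475,31.7037) → (35.8662,21.5170) → (41.7475,11.3303) → (53.5101,11.3303) → (59.3914,21.5170), returning to the start.

Shape 4 is a rectangle drawn with `<path>`. Its stroke #ff0000 means score at S462, F1872. After flipping Y the toolpath is (197.5458,126.0714) → (226.3847,126.0714) → (226.3847,67.8763) → (197.5458,67.8763) → (197.5458,126.0714), returning to the start.

Shape 5 is a closed polygon drawn with `<polygon>`. Its stroke #ff0000 means score at S462, F1872. After flipping Y the toolpath is (173.4364,72.8029) → (292.4823,21.7569) → (158.3801,39.7444) → (173.4364,72.8029), returning to the start.

Shape 6 is a regular polygon drawn with `<path>`. Its stroke #ff0000 means score at S462, F1872. After flipping Y the toolpath is (338.5639,53.3840) → (344.7033,54.8180) → (349.0148,50.2182) → (347.1871,44.1844) → (341.0477,42.7504) → (336.7362,47.3502) → (338.5639,53.3840), returning to the start.

(bCNC post)
(Date: synthetic)
G21
G90
G0 X382.3949 Y128.8690
M3 S462
G1 X332.6902 Y124.1687 F1872
G1 X229.1217 Y98.4248 F1872
G1 X167.5532 Y80.3802 F1872
M5
G0 X195.7302 Y76.6355
M3 S462
G1 X201.0160 Y111.0978 F1872
G1 X233.3530 Y144.5863 F1872
G1 X265.9182 Y147.5889 F1872
M5
G0 X59.3914 Y21.5170
M3 S462
G1 X53.5101 Y31.7037 F1872
G1 X41.7475 Y31.7037 F1872
G1 X35.8662 Y21.5170 F1872
G1 X41.7475 Y11.3303 F1872
G1 X53.5101 Y11.3303 F1872
G1 X59.3914 Y21.5170 F1872
M5
G0 X197.5458 Y126.0714
M3 S462
G1 X226.3847 Y126.0714 F1872
G1 X226.3847 Y67.8763 F1872
G1 X197.5458 Y67.8763 F1872
G1 X197.5458 Y126.0714 F1872
M5
G0 X173.4364 Y72.8029
M3 S462
G1 X292.4823 Y21.7569 F1872
G1 X158.3801 Y39.7444 F1872
G1 X173.4364 Y72.8029 F1872
M5
G0 X338.5639 Y53.3840
M3 S462
G1 X344.7033 Y54.8180 F1872
G1 X349.0148 Y50.2182 F1872
G1 X347.1871 Y44.1844 F1872
G1 X341.0477 Y42.7504 F1872
G1 X336.7362 Y47.3502 F1872
G1 X338.5639 Y53.3840 F1872
M5
G0 X0.0000 Y0.0000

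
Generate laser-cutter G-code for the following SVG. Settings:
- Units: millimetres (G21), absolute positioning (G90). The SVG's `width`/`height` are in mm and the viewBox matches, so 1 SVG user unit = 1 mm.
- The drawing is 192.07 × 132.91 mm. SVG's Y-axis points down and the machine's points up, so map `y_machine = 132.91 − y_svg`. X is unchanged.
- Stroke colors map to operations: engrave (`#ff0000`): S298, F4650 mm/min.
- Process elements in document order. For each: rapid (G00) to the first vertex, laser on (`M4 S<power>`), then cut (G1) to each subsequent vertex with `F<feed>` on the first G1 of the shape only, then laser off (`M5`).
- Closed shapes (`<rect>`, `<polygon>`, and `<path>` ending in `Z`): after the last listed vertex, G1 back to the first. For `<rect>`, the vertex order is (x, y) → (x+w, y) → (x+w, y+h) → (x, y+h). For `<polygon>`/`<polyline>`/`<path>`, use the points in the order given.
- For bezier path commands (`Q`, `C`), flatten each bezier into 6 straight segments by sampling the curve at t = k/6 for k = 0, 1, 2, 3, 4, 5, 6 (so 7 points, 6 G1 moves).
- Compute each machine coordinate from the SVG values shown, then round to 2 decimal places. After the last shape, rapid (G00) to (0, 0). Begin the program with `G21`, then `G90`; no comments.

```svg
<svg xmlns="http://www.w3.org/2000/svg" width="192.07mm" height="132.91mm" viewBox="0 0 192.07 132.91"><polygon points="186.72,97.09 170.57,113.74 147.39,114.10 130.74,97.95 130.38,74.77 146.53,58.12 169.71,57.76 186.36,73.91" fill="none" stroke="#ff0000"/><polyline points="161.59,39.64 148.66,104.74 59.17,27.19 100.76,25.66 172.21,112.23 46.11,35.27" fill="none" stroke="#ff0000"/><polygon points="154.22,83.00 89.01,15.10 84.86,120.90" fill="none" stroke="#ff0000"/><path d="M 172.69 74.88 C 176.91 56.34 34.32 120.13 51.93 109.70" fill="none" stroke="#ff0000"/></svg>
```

G21
G90
G00 X186.72 Y35.82
M4 S298
G1 X170.57 Y19.17 F4650
G1 X147.39 Y18.81
G1 X130.74 Y34.96
G1 X130.38 Y58.14
G1 X146.53 Y74.79
G1 X169.71 Y75.15
G1 X186.36 Y59.00
G1 X186.72 Y35.82
M5
G00 X161.59 Y93.27
M4 S298
G1 X148.66 Y28.17 F4650
G1 X59.17 Y105.72
G1 X100.76 Y107.25
G1 X172.21 Y20.68
G1 X46.11 Y97.64
M5
G00 X154.22 Y49.91
M4 S298
G1 X89.01 Y117.81 F4650
G1 X84.86 Y12.01
G1 X154.22 Y49.91
M5
G00 X172.69 Y58.03
M4 S298
G1 X163.99 Y61.16 F4650
G1 X139.34 Y54.92
G1 X107.29 Y43.66
G1 X76.35 Y31.72
G1 X55.05 Y23.46
G1 X51.93 Y23.21
M5
G00 X0.00 Y0.00

Since the viewBox matches the mm dimensions, user units are millimetres directly. The only transform is the Y-flip y_m = 132.91 − y_svg.

Shape 1 is a regular polygon drawn with `<polygon>`. Its stroke #ff0000 means engrave at S298, F4650. After flipping Y the toolpath is (186.72,35.82) → (170.57,19.17) → (147.39,18.81) → (130.74,34.96) → (130.38,58.14) → (146.53,74.79) → (169.71,75.15) → (186.36,59.00) → (186.72,35.82), returning to the start.

Shape 2 is a open polyline drawn with `<polyline>`. Its stroke #ff0000 means engrave at S298, F4650. After flipping Y the toolpath is (161.59,93.27) → (148.66,28.17) → (59.17,105.72) → (100.76,107.25) → (172.21,20.68) → (46.11,97.64).

Shape 3 is a closed polygon drawn with `<polygon>`. Its stroke #ff0000 means engrave at S298, F4650. After flipping Y the toolpath is (154.22,49.91) → (89.01,117.81) → (84.86,12.01) → (154.22,49.91), returning to the start.

Shape 4 is a cubic bezier drawn with `<path>`. Its stroke #ff0000 means engrave at S298, F4650. After flipping Y the toolpath is (172.69,58.03) → (163.99,61.16) → (139.34,54.92) → (107.29,43.66) → (76.35,31.72) → (55.05,23.46) → (51.93,23.21).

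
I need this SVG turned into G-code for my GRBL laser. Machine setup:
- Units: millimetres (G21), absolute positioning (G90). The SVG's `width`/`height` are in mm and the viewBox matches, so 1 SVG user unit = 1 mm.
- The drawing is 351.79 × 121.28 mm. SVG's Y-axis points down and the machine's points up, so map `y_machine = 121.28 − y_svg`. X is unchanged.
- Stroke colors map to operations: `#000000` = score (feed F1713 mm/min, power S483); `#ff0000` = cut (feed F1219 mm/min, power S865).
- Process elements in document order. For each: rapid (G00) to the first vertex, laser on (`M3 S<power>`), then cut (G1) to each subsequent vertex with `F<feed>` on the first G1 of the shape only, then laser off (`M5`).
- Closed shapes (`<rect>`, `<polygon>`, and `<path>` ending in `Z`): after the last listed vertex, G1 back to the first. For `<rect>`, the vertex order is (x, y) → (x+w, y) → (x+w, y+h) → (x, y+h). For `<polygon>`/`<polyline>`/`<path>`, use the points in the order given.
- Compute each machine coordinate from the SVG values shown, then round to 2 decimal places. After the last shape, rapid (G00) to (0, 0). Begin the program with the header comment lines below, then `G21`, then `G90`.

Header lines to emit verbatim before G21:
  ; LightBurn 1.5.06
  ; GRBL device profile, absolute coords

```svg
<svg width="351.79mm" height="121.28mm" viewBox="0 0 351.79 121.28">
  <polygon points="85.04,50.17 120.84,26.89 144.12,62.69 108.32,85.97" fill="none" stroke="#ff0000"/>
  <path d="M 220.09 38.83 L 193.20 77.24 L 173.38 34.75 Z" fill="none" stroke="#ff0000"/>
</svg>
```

1 u = 1 mm; y_m = 121.28 − y.

[1] `<polygon>` regular polygon, #ff0000→cut S865 F1219: (85.04,71.11) → (120.84,94.39) → (144.12,58.59) → (108.32,35.31) → (85.04,71.11) (closed)

[2] `<path>` regular polygon, #ff0000→cut S865 F1219: (220.09,82.45) → (193.20,44.04) → (173.38,86.53) → (220.09,82.45) (closed)

; LightBurn 1.5.06
; GRBL device profile, absolute coords
G21
G90
G00 X85.04 Y71.11
M3 S865
G1 X120.84 Y94.39 F1219
G1 X144.12 Y58.59
G1 X108.32 Y35.31
G1 X85.04 Y71.11
M5
G00 X220.09 Y82.45
M3 S865
G1 X193.20 Y44.04 F1219
G1 X173.38 Y86.53
G1 X220.09 Y82.45
M5
G00 X0.00 Y0.00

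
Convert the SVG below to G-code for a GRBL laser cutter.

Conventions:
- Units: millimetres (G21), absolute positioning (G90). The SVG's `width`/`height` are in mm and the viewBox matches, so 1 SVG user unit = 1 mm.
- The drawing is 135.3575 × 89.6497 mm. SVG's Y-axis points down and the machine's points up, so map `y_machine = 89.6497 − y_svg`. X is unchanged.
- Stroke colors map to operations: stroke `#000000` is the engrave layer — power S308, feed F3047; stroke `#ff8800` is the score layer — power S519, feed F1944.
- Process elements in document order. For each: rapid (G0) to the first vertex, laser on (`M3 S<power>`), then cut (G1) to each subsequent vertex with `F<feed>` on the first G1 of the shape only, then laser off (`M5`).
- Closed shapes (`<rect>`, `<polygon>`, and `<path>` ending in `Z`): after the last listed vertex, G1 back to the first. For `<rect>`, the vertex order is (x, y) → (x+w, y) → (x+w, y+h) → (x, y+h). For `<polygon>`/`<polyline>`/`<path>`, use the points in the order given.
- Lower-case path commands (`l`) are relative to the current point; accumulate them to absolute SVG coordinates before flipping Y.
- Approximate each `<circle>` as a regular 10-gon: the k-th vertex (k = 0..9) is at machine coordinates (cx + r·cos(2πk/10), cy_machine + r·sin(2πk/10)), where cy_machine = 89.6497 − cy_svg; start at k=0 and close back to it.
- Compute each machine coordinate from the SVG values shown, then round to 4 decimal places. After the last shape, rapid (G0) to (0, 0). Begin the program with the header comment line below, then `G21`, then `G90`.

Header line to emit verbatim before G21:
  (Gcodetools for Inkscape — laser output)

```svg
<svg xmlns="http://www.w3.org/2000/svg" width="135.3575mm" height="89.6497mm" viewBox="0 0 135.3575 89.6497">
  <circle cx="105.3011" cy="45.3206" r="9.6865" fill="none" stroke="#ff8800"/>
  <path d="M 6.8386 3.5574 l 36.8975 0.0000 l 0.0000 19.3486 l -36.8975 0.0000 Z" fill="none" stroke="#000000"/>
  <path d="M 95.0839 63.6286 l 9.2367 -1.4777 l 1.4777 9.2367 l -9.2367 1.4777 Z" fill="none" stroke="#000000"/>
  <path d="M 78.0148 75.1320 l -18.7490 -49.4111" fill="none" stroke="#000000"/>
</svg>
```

(Gcodetools for Inkscape — laser output)
G21
G90
G0 X114.9876 Y44.3291
M3 S519
G1 X113.1376 Y50.0227 F1944
G1 X108.2944 Y53.5415
G1 X102.3078 Y53.5415
G1 X97.4646 Y50.0227
G1 X95.6146 Y44.3291
G1 X97.4646 Y38.6355
G1 X102.3078 Y35.1167
G1 X108.2944 Y35.1167
G1 X113.1376 Y38.6355
G1 X114.9876 Y44.3291
M5
G0 X6.8386 Y86.0923
M3 S308
G1 X43.7361 Y86.0923 F3047
G1 X43.7361 Y66.7437
G1 X6.8386 Y66.7437
G1 X6.8386 Y86.0923
M5
G0 X95.0839 Y26.0211
M3 S308
G1 X104.3206 Y27.4988 F3047
G1 X105.7983 Y18.2621
G1 X96.5616 Y16.7844
G1 X95.0839 Y26.0211
M5
G0 X78.0148 Y14.5177
M3 S308
G1 X59.2658 Y63.9288 F3047
M5
G0 X0.0000 Y0.0000

1 u = 1 mm; y_m = 89.6497 − y.

[1] `<circle>` circle, #ff8800→score S519 F1944: (114.9876,44.3291) → (113.1376,50.0227) → (108.2944,53.5415) → (102.3078,53.5415) → (97.4646,50.0227) → (95.6146,44.3291) → (97.4646,38.6355) → (102.3078,35.1167) → (108.2944,35.1167) → (113.1376,38.6355) → (114.9876,44.3291) (closed)

[2] `<path>` rectangle, #000000→engrave S308 F3047: (6.8386,86.0923) → (43.7361,86.0923) → (43.7361,66.7437) → (6.8386,66.7437) → (6.8386,86.0923) (closed)

[3] `<path>` regular polygon, #000000→engrave S308 F3047: (95.0839,26.0211) → (104.3206,27.4988) → (105.7983,18.2621) → (96.5616,16.7844) → (95.0839,26.0211) (closed)

[4] `<path>` line segment, #000000→engrave S308 F3047: (78.0148,14.5177) → (59.2658,63.9288)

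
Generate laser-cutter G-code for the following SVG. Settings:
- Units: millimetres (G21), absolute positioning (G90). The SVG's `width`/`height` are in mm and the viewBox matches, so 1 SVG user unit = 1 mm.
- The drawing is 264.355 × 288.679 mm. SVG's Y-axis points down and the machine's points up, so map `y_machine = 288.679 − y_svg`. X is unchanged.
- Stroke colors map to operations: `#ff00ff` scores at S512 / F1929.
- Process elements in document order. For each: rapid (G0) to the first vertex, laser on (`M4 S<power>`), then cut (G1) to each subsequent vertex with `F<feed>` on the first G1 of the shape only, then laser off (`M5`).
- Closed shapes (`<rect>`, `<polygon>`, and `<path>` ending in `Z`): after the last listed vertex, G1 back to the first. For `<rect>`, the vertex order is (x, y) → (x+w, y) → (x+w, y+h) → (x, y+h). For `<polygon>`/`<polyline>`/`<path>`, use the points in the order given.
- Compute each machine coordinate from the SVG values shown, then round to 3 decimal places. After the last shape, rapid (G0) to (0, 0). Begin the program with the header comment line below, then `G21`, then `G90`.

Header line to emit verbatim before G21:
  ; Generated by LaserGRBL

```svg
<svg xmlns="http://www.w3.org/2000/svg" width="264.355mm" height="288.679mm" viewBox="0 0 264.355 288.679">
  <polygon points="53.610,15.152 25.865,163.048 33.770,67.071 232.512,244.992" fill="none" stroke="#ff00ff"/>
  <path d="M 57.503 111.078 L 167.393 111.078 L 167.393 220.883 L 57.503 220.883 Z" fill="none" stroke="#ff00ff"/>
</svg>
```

; Generated by LaserGRBL
G21
G90
G0 X53.610 Y273.527
M4 S512
G1 X25.865 Y125.631 F1929
G1 X33.770 Y221.608
G1 X232.512 Y43.687
G1 X53.610 Y273.527
M5
G0 X57.503 Y177.601
M4 S512
G1 X167.393 Y177.601 F1929
G1 X167.393 Y67.796
G1 X57.503 Y67.796
G1 X57.503 Y177.601
M5
G0 X0.000 Y0.000

Since the viewBox matches the mm dimensions, user units are millimetres directly. The only transform is the Y-flip y_m = 288.679 − y_svg.

Shape 1 is a closed polygon drawn with `<polygon>`. Its stroke #ff00ff means score at S512, F1929. After flipping Y the toolpath is (53.610,273.527) → (25.865,125.631) → (33.770,221.608) → (232.512,43.687) → (53.610,273.527), returning to the start.

Shape 2 is a rectangle drawn with `<path>`. Its stroke #ff00ff means score at S512, F1929. After flipping Y the toolpath is (57.503,177.601) → (167.393,177.601) → (167.393,67.796) → (57.503,67.796) → (57.503,177.601), returning to the start.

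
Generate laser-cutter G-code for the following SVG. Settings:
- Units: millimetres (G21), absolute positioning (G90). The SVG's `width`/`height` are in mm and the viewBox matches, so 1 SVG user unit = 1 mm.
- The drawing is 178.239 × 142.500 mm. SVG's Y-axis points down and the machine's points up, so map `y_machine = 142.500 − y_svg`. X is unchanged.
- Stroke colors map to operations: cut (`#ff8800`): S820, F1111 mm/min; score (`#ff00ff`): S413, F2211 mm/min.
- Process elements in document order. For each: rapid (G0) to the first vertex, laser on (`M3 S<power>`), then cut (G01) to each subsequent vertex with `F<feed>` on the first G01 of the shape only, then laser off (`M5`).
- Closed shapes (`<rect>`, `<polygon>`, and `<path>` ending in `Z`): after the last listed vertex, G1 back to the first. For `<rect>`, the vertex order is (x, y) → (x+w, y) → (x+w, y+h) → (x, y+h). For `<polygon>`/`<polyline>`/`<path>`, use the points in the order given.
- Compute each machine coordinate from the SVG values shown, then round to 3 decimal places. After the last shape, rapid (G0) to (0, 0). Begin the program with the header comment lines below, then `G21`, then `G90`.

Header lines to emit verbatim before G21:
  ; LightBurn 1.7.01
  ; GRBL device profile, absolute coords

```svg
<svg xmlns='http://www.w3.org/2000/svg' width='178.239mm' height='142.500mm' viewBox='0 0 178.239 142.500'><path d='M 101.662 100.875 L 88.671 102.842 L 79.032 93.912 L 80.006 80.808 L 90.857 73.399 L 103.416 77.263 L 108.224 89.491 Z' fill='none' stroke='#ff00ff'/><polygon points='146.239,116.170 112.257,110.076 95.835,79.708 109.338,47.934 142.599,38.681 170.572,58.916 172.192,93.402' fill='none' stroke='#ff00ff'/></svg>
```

Since the viewBox matches the mm dimensions, user units are millimetres directly. The only transform is the Y-flip y_m = 142.500 − y_svg.

Shape 1 is a regular polygon drawn with `<path>`. Its stroke #ff00ff means score at S413, F2211. After flipping Y the toolpath is (101.662,41.625) → (88.671,39.658) → (79.032,48.588) → (80.006,61.692) → (90.857,69.101) → (103.416,65.237) → (108.224,53.009) → (101.662,41.625), returning to the start.

Shape 2 is a regular polygon drawn with `<polygon>`. Its stroke #ff00ff means score at S413, F2211. After flipping Y the toolpath is (146.239,26.330) → (112.257,32.424) → (95.835,62.792) → (109.338,94.566) → (142.599,103.819) → (170.572,83.584) → (172.192,49.098) → (146.239,26.330), returning to the start.

; LightBurn 1.7.01
; GRBL device profile, absolute coords
G21
G90
G0 X101.662 Y41.625
M3 S413
G01 X88.671 Y39.658 F2211
G01 X79.032 Y48.588
G01 X80.006 Y61.692
G01 X90.857 Y69.101
G01 X103.416 Y65.237
G01 X108.224 Y53.009
G01 X101.662 Y41.625
M5
G0 X146.239 Y26.330
M3 S413
G01 X112.257 Y32.424 F2211
G01 X95.835 Y62.792
G01 X109.338 Y94.566
G01 X142.599 Y103.819
G01 X170.572 Y83.584
G01 X172.192 Y49.098
G01 X146.239 Y26.330
M5
G0 X0.000 Y0.000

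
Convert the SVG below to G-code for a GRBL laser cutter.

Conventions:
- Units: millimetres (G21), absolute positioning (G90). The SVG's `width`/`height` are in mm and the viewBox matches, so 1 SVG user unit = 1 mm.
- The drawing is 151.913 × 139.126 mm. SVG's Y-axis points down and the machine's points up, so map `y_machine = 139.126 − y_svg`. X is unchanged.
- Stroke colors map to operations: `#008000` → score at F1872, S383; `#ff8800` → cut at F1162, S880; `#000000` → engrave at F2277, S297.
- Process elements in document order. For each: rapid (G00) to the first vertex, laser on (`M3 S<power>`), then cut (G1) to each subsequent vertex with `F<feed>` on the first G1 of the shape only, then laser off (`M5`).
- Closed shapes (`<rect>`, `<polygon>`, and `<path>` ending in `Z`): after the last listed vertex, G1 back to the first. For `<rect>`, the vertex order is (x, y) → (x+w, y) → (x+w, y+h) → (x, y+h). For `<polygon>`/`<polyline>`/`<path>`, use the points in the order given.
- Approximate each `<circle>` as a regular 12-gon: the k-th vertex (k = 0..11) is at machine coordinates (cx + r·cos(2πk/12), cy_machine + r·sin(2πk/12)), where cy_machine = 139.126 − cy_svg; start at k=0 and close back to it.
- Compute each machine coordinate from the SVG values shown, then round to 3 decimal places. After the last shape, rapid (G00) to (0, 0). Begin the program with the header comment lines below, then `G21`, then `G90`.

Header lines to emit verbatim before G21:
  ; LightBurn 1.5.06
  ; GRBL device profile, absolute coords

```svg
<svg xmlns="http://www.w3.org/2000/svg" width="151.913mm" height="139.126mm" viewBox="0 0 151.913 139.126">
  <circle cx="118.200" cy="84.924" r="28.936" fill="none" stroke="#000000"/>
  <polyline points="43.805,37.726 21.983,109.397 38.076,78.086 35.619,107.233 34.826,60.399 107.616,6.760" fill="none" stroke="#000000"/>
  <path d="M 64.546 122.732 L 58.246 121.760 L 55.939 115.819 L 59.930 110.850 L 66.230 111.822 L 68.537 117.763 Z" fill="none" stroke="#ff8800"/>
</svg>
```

; LightBurn 1.5.06
; GRBL device profile, absolute coords
G21
G90
G00 X147.136 Y54.202
M3 S297
G1 X143.259 Y68.670 F2277
G1 X132.668 Y79.261
G1 X118.200 Y83.138
G1 X103.732 Y79.261
G1 X93.141 Y68.670
G1 X89.264 Y54.202
G1 X93.141 Y39.734
G1 X103.732 Y29.143
G1 X118.200 Y25.266
G1 X132.668 Y29.143
G1 X143.259 Y39.734
G1 X147.136 Y54.202
M5
G00 X43.805 Y101.400
M3 S297
G1 X21.983 Y29.729 F2277
G1 X38.076 Y61.040
G1 X35.619 Y31.893
G1 X34.826 Y78.727
G1 X107.616 Y132.366
M5
G00 X64.546 Y16.394
M3 S880
G1 X58.246 Y17.366 F1162
G1 X55.939 Y23.307
G1 X59.930 Y28.276
G1 X66.230 Y27.304
G1 X68.537 Y21.363
G1 X64.546 Y16.394
M5
G00 X0.000 Y0.000

Since the viewBox matches the mm dimensions, user units are millimetres directly. The only transform is the Y-flip y_m = 139.126 − y_svg.

Shape 1 is a circle drawn with `<circle>`. Its stroke #000000 means engrave at S297, F2277. After flipping Y the toolpath is (147.136,54.202) → (143.259,68.670) → (132.668,79.261) → (118.200,83.138) → (103.732,79.261) → (93.141,68.670) → (89.264,54.202) → (93.141,39.734) → (103.732,29.143) → (118.200,25.266) → (132.668,29.143) → (143.259,39.734) → (147.136,54.202), returning to the start.

Shape 2 is a open polyline drawn with `<polyline>`. Its stroke #000000 means engrave at S297, F2277. After flipping Y the toolpath is (43.805,101.400) → (21.983,29.729) → (38.076,61.040) → (35.619,31.893) → (34.826,78.727) → (107.616,132.366).

Shape 3 is a regular polygon drawn with `<path>`. Its stroke #ff8800 means cut at S880, F1162. After flipping Y the toolpath is (64.546,16.394) → (58.246,17.366) → (55.939,23.307) → (59.930,28.276) → (66.230,27.304) → (68.537,21.363) → (64.546,16.394), returning to the start.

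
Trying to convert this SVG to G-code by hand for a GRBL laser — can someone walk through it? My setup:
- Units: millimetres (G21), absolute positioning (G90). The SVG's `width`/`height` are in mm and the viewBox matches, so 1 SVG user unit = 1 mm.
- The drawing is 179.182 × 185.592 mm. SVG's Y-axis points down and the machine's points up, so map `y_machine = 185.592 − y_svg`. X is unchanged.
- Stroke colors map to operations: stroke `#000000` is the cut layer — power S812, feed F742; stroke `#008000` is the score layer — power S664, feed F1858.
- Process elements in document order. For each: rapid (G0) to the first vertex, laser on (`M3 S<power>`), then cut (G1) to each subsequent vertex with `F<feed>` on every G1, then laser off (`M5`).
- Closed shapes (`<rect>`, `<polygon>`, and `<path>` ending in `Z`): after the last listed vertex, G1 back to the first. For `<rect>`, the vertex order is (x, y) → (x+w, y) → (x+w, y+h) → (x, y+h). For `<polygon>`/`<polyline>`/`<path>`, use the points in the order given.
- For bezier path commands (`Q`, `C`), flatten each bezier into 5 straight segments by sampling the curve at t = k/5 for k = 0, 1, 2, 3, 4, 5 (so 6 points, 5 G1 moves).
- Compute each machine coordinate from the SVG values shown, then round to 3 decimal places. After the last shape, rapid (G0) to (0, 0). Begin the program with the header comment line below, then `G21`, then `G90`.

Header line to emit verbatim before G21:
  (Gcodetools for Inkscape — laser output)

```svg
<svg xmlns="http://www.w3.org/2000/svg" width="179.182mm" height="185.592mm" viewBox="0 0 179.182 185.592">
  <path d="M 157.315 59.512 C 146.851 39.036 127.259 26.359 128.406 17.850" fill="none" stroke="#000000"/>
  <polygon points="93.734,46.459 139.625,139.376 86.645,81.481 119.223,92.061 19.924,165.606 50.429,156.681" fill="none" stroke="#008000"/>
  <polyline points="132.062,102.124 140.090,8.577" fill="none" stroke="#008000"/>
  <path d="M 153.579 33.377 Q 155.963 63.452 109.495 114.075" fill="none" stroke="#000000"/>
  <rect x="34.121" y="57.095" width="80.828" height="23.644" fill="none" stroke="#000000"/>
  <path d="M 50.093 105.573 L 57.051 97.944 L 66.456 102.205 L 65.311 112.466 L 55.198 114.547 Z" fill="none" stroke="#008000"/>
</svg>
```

viewBox `0 0 179.182 185.592` with mm width/height → 1 unit = 1 mm. Flip: y_m = 185.592 − y_svg.

**Shape 1** — `<path>` cubic bezier, stroke `#000000` → cut (S812, F742). Control points (SVG): P0=(157.315,59.512), P1=(146.851,39.036), P2=(127.259,26.359), P3=(128.406,17.850); sampled at t=k/5. Machine vertices: (157.315,126.080) → (150.180,137.459) → (142.288,147.140) → (135.073,155.298) → (129.968,162.107) → (128.406,167.742). Open path.

**Shape 2** — `<polygon>` closed polygon, stroke `#008000` → score (S664, F1858). Machine vertices: (93.734,139.133) → (139.625,46.216) → (86.645,104.111) → (119.223,93.531) → (19.924,19.986) → (50.429,28.911) → (93.734,139.133). Closed: final G1 returns to the first vertex.

**Shape 3** — `<polyline>` line segment, stroke `#008000` → score (S664, F1858). Machine vertices: (132.062,83.468) → (140.090,177.015). Open path.

**Shape 4** — `<path>` quadratic bezier, stroke `#000000` → cut (S812, F742). Control points (SVG): P0=(153.579,33.377), P1=(155.963,63.452), P2=(109.495,114.075); sampled at t=k/5. Machine vertices: (153.579,152.215) → (152.579,139.363) → (147.670,124.867) → (138.853,108.728) → (126.128,90.944) → (109.495,71.517). Open path.

**Shape 5** — `<rect>` rectangle, stroke `#000000` → cut (S812, F742). Machine vertices: (34.121,128.497) → (114.949,128.497) → (114.949,104.853) → (34.121,104.853) → (34.121,128.497). Closed: final G1 returns to the first vertex.

**Shape 6** — `<path>` regular polygon, stroke `#008000` → score (S664, F1858). Machine vertices: (50.093,80.019) → (57.051,87.648) → (66.456,83.387) → (65.311,73.126) → (55.198,71.045) → (50.093,80.019). Closed: final G1 returns to the first vertex.

(Gcodetools for Inkscape — laser output)
G21
G90
G0 X157.315 Y126.080
M3 S812
G1 X150.180 Y137.459 F742
G1 X142.288 Y147.140 F742
G1 X135.073 Y155.298 F742
G1 X129.968 Y162.107 F742
G1 X128.406 Y167.742 F742
M5
G0 X93.734 Y139.133
M3 S664
G1 X139.625 Y46.216 F1858
G1 X86.645 Y104.111 F1858
G1 X119.223 Y93.531 F1858
G1 X19.924 Y19.986 F1858
G1 X50.429 Y28.911 F1858
G1 X93.734 Y139.133 F1858
M5
G0 X132.062 Y83.468
M3 S664
G1 X140.090 Y177.015 F1858
M5
G0 X153.579 Y152.215
M3 S812
G1 X152.579 Y139.363 F742
G1 X147.670 Y124.867 F742
G1 X138.853 Y108.728 F742
G1 X126.128 Y90.944 F742
G1 X109.495 Y71.517 F742
M5
G0 X34.121 Y128.497
M3 S812
G1 X114.949 Y128.497 F742
G1 X114.949 Y104.853 F742
G1 X34.121 Y104.853 F742
G1 X34.121 Y128.497 F742
M5
G0 X50.093 Y80.019
M3 S664
G1 X57.051 Y87.648 F1858
G1 X66.456 Y83.387 F1858
G1 X65.311 Y73.126 F1858
G1 X55.198 Y71.045 F1858
G1 X50.093 Y80.019 F1858
M5
G0 X0.000 Y0.000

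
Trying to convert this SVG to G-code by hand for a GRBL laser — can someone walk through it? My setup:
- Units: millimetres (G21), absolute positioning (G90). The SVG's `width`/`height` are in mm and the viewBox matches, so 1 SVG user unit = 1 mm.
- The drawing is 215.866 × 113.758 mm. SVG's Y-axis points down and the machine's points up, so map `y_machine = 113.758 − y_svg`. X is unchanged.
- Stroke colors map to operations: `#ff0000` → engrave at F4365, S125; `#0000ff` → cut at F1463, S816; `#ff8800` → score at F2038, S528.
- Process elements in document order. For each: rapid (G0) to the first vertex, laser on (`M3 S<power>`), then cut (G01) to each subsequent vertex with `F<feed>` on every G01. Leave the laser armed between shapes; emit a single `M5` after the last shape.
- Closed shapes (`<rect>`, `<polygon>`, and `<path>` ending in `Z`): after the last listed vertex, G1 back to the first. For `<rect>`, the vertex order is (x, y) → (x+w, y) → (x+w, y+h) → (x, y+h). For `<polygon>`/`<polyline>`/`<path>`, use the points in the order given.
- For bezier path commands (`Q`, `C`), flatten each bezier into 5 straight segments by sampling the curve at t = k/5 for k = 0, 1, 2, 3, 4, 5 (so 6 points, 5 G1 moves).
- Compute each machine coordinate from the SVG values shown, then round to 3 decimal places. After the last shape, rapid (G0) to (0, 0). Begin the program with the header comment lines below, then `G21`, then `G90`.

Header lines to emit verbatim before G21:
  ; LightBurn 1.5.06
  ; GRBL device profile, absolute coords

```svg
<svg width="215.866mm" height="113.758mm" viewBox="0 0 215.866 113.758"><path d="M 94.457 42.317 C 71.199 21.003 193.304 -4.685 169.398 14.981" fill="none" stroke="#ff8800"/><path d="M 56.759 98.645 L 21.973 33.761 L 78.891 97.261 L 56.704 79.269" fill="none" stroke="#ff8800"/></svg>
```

Since the viewBox matches the mm dimensions, user units are millimetres directly. The only transform is the Y-flip y_m = 113.758 − y_svg.

Shape 1 is a cubic bezier drawn with `<path>`. Its stroke #ff8800 means score at S528, F2038. After flipping Y the toolpath is (94.457,71.441) → (95.615,84.356) → (117.674,95.935) → (146.648,103.789) → (168.551,105.532) → (169.398,98.777).

Shape 2 is a open polyline drawn with `<path>`. Its stroke #ff8800 means score at S528, F2038. After flipping Y the toolpath is (56.759,15.113) → (21.973,79.997) → (78.891,16.497) → (56.704,34.489).

; LightBurn 1.5.06
; GRBL device profile, absolute coords
G21
G90
G0 X94.457 Y71.441
M3 S528
G01 X95.615 Y84.356 F2038
G01 X117.674 Y95.935 F2038
G01 X146.648 Y103.789 F2038
G01 X168.551 Y105.532 F2038
G01 X169.398 Y98.777 F2038
G0 X56.759 Y15.113
M3 S528
G01 X21.973 Y79.997 F2038
G01 X78.891 Y16.497 F2038
G01 X56.704 Y34.489 F2038
M5
G0 X0.000 Y0.000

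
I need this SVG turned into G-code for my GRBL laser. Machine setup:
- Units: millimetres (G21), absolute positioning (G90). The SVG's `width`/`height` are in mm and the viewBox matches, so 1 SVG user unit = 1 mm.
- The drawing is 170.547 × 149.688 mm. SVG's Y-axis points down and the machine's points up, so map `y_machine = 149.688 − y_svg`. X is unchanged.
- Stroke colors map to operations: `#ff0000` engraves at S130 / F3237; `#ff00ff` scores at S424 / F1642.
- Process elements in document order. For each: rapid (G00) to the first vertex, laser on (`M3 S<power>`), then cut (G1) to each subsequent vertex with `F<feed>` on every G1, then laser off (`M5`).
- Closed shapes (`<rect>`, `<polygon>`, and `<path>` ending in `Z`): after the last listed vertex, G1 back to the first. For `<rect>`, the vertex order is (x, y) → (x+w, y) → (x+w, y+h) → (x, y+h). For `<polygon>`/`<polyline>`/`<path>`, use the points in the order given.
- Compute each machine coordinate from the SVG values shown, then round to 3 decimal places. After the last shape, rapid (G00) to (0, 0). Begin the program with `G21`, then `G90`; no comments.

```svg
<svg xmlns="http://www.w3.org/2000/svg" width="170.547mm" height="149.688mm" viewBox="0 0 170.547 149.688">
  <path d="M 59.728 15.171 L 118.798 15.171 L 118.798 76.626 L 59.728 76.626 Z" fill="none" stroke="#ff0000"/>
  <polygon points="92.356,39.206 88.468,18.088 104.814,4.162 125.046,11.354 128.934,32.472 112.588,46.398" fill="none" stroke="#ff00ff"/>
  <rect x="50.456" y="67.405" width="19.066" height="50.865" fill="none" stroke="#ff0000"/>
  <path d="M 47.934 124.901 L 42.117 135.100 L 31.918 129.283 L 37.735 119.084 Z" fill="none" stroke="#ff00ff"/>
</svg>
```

Since the viewBox matches the mm dimensions, user units are millimetres directly. The only transform is the Y-flip y_m = 149.688 − y_svg.

Shape 1 is a rectangle drawn with `<path>`. Its stroke #ff0000 means engrave at S130, F3237. After flipping Y the toolpath is (59.728,134.517) → (118.798,134.517) → (118.798,73.062) → (59.728,73.062) → (59.728,134.517), returning to the start.

Shape 2 is a regular polygon drawn with `<polygon>`. Its stroke #ff00ff means score at S424, F1642. After flipping Y the toolpath is (92.356,110.482) → (88.468,131.600) → (104.814,145.526) → (125.046,138.334) → (128.934,117.216) → (112.588,103.290) → (92.356,110.482), returning to the start.

Shape 3 is a rectangle drawn with `<rect>`. Its stroke #ff0000 means engrave at S130, F3237. After flipping Y the toolpath is (50.456,82.283) → (69.522,82.283) → (69.522,31.418) → (50.456,31.418) → (50.456,82.283), returning to the start.

Shape 4 is a regular polygon drawn with `<path>`. Its stroke #ff00ff means score at S424, F1642. After flipping Y the toolpath is (47.934,24.787) → (42.117,14.588) → (31.918,20.405) → (37.735,30.604) → (47.934,24.787), returning to the start.

G21
G90
G00 X59.728 Y134.517
M3 S130
G1 X118.798 Y134.517 F3237
G1 X118.798 Y73.062 F3237
G1 X59.728 Y73.062 F3237
G1 X59.728 Y134.517 F3237
M5
G00 X92.356 Y110.482
M3 S424
G1 X88.468 Y131.600 F1642
G1 X104.814 Y145.526 F1642
G1 X125.046 Y138.334 F1642
G1 X128.934 Y117.216 F1642
G1 X112.588 Y103.290 F1642
G1 X92.356 Y110.482 F1642
M5
G00 X50.456 Y82.283
M3 S130
G1 X69.522 Y82.283 F3237
G1 X69.522 Y31.418 F3237
G1 X50.456 Y31.418 F3237
G1 X50.456 Y82.283 F3237
M5
G00 X47.934 Y24.787
M3 S424
G1 X42.117 Y14.588 F1642
G1 X31.918 Y20.405 F1642
G1 X37.735 Y30.604 F1642
G1 X47.934 Y24.787 F1642
M5
G00 X0.000 Y0.000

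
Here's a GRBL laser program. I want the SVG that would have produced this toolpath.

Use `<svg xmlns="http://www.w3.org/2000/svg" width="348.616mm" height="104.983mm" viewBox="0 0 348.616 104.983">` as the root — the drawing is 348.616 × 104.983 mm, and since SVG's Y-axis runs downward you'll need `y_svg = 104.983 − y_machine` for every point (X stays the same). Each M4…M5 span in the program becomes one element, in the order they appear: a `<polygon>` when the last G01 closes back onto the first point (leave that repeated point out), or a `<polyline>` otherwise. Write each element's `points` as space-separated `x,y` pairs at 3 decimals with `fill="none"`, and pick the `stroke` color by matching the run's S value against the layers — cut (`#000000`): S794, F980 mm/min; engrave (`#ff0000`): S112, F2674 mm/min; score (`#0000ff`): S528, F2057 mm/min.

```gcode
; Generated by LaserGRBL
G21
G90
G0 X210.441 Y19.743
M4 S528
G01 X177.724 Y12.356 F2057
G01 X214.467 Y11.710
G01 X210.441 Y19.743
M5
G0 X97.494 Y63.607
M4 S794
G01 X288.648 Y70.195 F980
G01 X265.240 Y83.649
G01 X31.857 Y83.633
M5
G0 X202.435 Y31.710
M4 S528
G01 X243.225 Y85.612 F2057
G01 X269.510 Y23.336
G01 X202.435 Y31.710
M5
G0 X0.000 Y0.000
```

Machine Y-up, SVG Y-down with viewBox height 104.983, so y_svg = 104.983 − y_machine; X carries over.

Run 1: S528 ⇒ score layer `#0000ff`. The run returns to its start, so emit a `<polygon>` with points (Y-flipped): 210.441,85.240 177.724,92.627 214.467,93.273.

Run 2: the run's S794 means `#000000` (cut). The run is open, so emit a `<polyline>` with points (Y-flipped): 97.494,41.376 288.648,34.788 265.240,21.334 31.857,21.350.

Run 3: S528 ⇒ score layer `#0000ff`. The run returns to its start, so emit a `<polygon>` with points (Y-flipped): 202.435,73.273 243.225,19.371 269.510,81.647.

<svg xmlns="http://www.w3.org/2000/svg" width="348.616mm" height="104.983mm" viewBox="0 0 348.616 104.983">
  <polygon points="210.441,85.240 177.724,92.627 214.467,93.273" fill="none" stroke="#0000ff"/>
  <polyline points="97.494,41.376 288.648,34.788 265.240,21.334 31.857,21.350" fill="none" stroke="#000000"/>
  <polygon points="202.435,73.273 243.225,19.371 269.510,81.647" fill="none" stroke="#0000ff"/>
</svg>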